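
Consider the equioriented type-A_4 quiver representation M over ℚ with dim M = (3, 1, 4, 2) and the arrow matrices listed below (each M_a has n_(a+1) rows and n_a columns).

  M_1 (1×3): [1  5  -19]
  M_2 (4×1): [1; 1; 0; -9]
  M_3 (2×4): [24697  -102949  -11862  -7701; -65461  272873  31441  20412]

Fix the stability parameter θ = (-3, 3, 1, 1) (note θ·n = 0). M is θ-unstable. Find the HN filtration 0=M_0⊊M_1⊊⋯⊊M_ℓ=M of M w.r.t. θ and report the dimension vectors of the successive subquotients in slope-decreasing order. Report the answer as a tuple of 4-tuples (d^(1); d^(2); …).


Interval decomposition of M: I[1,1]^2, I[1,4], I[3,3]^2, I[3,4].
HN type (ℓ=3): μ^(1)=5/3; μ^(2)=1; μ^(3)=-3

((0, 1, 1, 1); (0, 0, 3, 1); (3, 0, 0, 0))


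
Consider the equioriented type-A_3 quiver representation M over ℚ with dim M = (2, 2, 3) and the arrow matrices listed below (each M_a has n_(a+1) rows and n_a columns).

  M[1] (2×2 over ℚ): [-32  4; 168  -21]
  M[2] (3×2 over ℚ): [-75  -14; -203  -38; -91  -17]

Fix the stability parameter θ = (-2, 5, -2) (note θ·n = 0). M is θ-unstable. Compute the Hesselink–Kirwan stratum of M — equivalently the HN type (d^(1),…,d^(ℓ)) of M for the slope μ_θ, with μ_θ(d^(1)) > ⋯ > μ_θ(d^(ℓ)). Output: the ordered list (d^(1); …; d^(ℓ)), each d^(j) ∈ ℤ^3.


Via rank(M_{q-1}∘⋯∘M_p): M ≅ I[1,1], I[1,3], I[2,3], I[3,3].
μ_θ-semistable layers: μ^(1)=3/2; μ^(2)=-2

((0, 2, 2); (2, 0, 1))


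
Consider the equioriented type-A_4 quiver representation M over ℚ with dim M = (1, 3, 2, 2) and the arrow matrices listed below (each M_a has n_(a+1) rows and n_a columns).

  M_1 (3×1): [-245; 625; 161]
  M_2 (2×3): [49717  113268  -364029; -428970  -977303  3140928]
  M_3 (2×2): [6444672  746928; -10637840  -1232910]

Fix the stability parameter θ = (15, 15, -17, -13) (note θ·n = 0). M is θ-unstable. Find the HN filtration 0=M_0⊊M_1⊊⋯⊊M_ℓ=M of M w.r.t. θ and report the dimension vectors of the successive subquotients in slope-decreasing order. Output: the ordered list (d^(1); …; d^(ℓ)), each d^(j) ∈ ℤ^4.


Via rank(M_{q-1}∘⋯∘M_p): M ≅ I[1,4], I[2,2], I[2,3], I[4,4].
μ_θ-semistable layers: μ^(1)=15; μ^(2)=0; μ^(3)=-1; μ^(4)=-13

((0, 1, 0, 0); (1, 1, 1, 1); (0, 1, 1, 0); (0, 0, 0, 1))


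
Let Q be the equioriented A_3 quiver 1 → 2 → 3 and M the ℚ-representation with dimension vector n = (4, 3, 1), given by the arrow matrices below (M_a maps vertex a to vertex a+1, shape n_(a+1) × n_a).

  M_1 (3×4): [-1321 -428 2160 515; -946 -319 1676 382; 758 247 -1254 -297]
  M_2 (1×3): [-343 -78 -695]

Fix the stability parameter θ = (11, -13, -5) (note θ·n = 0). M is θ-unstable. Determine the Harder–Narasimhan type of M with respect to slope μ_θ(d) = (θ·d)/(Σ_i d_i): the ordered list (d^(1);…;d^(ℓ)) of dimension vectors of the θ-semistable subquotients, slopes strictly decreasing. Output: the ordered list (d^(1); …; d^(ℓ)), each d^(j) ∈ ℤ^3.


Via rank(M_{q-1}∘⋯∘M_p): M ≅ I[1,1], I[1,2]^2, I[1,3].
μ_θ-semistable layers: μ^(1)=11; μ^(2)=-1; μ^(3)=-7/3

((1, 0, 0); (2, 2, 0); (1, 1, 1))


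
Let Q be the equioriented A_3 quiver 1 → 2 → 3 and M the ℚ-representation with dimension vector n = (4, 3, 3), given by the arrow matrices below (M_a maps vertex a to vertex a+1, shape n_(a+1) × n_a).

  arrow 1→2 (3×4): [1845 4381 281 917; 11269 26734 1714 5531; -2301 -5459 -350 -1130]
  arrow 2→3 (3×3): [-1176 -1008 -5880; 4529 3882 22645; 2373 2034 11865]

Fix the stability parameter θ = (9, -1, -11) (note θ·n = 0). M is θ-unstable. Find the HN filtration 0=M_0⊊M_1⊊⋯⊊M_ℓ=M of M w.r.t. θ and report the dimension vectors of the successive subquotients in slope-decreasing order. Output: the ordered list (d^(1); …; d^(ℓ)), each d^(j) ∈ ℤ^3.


Barcode: M ≅ I[1,1], I[1,2]^2, I[1,3], I[3,3]^2. HN layers by μ_θ (4 steps, strictly decreasing):
  μ^(1)=9; μ^(2)=4; μ^(3)=-1; μ^(4)=-11

((1, 0, 0); (2, 2, 0); (1, 1, 1); (0, 0, 2))


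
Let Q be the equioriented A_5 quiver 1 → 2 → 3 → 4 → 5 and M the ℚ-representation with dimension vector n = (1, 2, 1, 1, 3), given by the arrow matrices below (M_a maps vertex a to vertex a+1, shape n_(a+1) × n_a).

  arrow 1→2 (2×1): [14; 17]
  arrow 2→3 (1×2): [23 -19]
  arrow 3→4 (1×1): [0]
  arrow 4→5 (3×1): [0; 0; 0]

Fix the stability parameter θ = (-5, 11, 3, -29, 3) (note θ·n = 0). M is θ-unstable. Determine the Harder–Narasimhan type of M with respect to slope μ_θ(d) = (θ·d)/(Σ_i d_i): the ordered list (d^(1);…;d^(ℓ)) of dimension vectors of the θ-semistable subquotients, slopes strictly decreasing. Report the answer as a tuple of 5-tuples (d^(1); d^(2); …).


Interval decomposition of M: I[1,3], I[2,2], I[4,4], I[5,5]^3.
HN type (ℓ=5): μ^(1)=11; μ^(2)=7; μ^(3)=3; μ^(4)=-5; μ^(5)=-29

((0, 1, 0, 0, 0); (0, 1, 1, 0, 0); (0, 0, 0, 0, 3); (1, 0, 0, 0, 0); (0, 0, 0, 1, 0))


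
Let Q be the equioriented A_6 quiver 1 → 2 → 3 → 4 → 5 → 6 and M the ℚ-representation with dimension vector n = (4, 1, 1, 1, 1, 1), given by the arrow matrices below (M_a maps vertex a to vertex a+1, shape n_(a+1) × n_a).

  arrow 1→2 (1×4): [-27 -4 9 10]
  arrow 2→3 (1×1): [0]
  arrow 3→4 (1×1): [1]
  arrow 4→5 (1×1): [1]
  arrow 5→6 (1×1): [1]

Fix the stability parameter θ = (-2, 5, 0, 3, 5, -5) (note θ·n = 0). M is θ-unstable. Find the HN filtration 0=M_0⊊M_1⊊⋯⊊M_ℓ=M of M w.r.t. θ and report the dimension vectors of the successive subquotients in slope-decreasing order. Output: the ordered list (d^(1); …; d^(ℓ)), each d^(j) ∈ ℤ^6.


Interval decomposition of M: I[1,1]^3, I[1,2], I[3,6].
HN type (ℓ=4): μ^(1)=5; μ^(2)=1; μ^(3)=0; μ^(4)=-2

((0, 1, 0, 0, 0, 0); (0, 0, 0, 1, 1, 1); (0, 0, 1, 0, 0, 0); (4, 0, 0, 0, 0, 0))


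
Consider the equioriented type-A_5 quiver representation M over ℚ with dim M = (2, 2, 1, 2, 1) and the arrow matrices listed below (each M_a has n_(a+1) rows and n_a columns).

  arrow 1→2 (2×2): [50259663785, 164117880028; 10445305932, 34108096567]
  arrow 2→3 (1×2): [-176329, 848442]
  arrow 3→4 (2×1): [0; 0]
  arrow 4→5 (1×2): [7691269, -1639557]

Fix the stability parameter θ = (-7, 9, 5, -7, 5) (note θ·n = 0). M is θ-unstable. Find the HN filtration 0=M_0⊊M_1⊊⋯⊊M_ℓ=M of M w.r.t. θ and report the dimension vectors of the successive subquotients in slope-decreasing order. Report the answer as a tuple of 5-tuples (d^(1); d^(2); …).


Interval decomposition of M: I[1,2], I[1,3], I[4,4], I[4,5].
HN type (ℓ=4): μ^(1)=9; μ^(2)=7; μ^(3)=5; μ^(4)=-7

((0, 1, 0, 0, 0); (0, 1, 1, 0, 0); (0, 0, 0, 0, 1); (2, 0, 0, 2, 0))


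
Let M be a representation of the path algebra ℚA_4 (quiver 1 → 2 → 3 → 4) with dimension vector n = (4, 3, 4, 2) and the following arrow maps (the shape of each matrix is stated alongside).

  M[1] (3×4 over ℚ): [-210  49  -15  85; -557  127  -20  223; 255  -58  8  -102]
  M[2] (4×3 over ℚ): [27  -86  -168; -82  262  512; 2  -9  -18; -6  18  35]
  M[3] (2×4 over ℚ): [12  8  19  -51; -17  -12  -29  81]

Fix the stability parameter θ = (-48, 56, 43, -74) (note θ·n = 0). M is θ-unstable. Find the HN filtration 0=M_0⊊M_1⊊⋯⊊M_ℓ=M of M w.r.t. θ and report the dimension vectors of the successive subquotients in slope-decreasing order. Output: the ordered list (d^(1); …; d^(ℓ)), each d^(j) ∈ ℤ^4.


Interval decomposition of M: I[1,1], I[1,3], I[1,4]^2, I[3,3].
HN type (ℓ=4): μ^(1)=99/2; μ^(2)=43; μ^(3)=25/3; μ^(4)=-48

((0, 1, 1, 0); (0, 0, 1, 0); (0, 2, 2, 2); (4, 0, 0, 0))


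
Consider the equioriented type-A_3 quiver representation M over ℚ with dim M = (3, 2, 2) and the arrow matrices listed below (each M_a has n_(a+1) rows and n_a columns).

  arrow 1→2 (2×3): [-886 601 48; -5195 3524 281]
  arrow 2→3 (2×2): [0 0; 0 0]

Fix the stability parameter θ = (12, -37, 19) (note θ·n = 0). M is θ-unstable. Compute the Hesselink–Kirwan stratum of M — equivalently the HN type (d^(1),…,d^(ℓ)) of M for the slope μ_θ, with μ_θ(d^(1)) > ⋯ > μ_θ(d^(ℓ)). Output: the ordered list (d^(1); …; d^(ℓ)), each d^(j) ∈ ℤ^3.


Interval decomposition of M: I[1,1], I[1,2]^2, I[3,3]^2.
HN type (ℓ=3): μ^(1)=19; μ^(2)=12; μ^(3)=-25/2

((0, 0, 2); (1, 0, 0); (2, 2, 0))


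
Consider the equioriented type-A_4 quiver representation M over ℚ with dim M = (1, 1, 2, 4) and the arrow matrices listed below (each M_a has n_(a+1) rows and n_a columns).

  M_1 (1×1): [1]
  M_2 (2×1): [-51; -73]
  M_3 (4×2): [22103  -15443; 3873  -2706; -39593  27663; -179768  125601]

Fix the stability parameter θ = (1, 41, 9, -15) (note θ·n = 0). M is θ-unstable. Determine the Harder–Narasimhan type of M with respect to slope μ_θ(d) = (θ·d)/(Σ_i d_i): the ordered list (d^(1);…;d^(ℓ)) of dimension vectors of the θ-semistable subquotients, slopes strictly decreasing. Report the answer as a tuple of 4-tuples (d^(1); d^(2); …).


Barcode: M ≅ I[1,4], I[3,4], I[4,4]^2. HN layers by μ_θ (4 steps, strictly decreasing):
  μ^(1)=35/3; μ^(2)=1; μ^(3)=-3; μ^(4)=-15

((0, 1, 1, 1); (1, 0, 0, 0); (0, 0, 1, 1); (0, 0, 0, 2))


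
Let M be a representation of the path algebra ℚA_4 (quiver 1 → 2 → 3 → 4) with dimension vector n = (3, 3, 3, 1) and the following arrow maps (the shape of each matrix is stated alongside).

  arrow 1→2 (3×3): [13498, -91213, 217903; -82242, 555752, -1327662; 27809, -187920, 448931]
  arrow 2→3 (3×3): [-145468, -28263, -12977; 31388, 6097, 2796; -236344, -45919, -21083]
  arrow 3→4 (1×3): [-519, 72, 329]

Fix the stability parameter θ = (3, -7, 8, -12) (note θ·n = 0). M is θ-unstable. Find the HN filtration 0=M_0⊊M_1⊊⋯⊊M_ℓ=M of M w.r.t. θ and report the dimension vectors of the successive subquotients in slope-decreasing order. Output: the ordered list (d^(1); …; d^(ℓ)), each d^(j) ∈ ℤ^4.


Via rank(M_{q-1}∘⋯∘M_p): M ≅ I[1,1], I[1,3], I[1,4], I[2,3].
μ_θ-semistable layers: μ^(1)=8; μ^(2)=3; μ^(3)=-2; μ^(4)=-7

((0, 0, 2, 0); (1, 0, 0, 0); (2, 2, 1, 1); (0, 1, 0, 0))


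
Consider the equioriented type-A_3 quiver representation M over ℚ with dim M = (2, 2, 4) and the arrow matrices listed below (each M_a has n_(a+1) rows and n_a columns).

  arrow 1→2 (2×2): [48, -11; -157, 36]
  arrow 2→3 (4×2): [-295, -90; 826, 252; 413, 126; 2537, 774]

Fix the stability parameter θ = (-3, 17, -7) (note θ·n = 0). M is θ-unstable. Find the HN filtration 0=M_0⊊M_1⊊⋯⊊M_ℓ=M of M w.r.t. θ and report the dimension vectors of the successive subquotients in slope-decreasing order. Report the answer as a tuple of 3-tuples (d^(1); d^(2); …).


Interval decomposition of M: I[1,2], I[1,3], I[3,3]^3.
HN type (ℓ=4): μ^(1)=17; μ^(2)=5; μ^(3)=-3; μ^(4)=-7

((0, 1, 0); (0, 1, 1); (2, 0, 0); (0, 0, 3))


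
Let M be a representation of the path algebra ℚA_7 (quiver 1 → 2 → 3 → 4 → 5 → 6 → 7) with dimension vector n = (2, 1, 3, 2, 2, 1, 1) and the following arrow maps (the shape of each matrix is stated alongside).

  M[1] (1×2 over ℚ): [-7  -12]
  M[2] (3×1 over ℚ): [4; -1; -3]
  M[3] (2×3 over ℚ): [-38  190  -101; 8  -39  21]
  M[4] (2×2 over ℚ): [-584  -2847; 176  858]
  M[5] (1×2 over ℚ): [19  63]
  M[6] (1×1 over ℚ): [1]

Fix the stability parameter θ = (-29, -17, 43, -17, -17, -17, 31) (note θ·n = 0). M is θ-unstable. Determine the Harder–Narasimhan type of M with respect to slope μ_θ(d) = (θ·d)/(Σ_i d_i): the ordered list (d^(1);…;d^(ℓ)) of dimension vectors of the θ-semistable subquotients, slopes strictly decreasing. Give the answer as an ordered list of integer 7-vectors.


Barcode: M ≅ I[1,1], I[1,4], I[3,3], I[3,7], I[5,5]. HN layers by μ_θ (6 steps, strictly decreasing):
  μ^(1)=43; μ^(2)=31; μ^(3)=13; μ^(4)=-2; μ^(5)=-17; μ^(6)=-29

((0, 0, 1, 0, 0, 0, 0); (0, 0, 0, 0, 0, 0, 1); (0, 0, 1, 1, 0, 0, 0); (0, 0, 1, 1, 1, 1, 0); (0, 1, 0, 0, 1, 0, 0); (2, 0, 0, 0, 0, 0, 0))


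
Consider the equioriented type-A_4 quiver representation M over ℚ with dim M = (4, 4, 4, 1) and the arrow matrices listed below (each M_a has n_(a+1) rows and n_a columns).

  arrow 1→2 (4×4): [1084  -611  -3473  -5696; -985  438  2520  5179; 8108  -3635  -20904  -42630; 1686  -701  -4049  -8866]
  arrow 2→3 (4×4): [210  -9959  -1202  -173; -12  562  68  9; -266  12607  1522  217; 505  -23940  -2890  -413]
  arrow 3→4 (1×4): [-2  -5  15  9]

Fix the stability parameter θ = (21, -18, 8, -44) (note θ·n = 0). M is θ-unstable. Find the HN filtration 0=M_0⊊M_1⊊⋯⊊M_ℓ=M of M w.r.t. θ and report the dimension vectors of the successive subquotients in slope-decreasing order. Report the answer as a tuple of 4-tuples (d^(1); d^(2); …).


Via rank(M_{q-1}∘⋯∘M_p): M ≅ I[1,1], I[1,2], I[1,3], I[1,4], I[2,3], I[3,3].
μ_θ-semistable layers: μ^(1)=21; μ^(2)=8; μ^(3)=3/2; μ^(4)=-33/4; μ^(5)=-18

((1, 0, 0, 0); (0, 0, 3, 0); (2, 2, 0, 0); (1, 1, 1, 1); (0, 1, 0, 0))


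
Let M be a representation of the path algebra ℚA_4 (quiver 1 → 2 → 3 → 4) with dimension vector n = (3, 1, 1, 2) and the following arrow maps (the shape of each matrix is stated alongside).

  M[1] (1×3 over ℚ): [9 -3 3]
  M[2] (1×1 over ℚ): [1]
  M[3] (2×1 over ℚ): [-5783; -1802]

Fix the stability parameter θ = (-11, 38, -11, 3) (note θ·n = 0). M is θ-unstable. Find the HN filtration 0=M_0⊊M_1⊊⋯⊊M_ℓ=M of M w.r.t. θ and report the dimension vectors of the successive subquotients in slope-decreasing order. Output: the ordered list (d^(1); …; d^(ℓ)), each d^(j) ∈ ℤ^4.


Via rank(M_{q-1}∘⋯∘M_p): M ≅ I[1,1]^2, I[1,4], I[4,4].
μ_θ-semistable layers: μ^(1)=10; μ^(2)=3; μ^(3)=-11

((0, 1, 1, 1); (0, 0, 0, 1); (3, 0, 0, 0))


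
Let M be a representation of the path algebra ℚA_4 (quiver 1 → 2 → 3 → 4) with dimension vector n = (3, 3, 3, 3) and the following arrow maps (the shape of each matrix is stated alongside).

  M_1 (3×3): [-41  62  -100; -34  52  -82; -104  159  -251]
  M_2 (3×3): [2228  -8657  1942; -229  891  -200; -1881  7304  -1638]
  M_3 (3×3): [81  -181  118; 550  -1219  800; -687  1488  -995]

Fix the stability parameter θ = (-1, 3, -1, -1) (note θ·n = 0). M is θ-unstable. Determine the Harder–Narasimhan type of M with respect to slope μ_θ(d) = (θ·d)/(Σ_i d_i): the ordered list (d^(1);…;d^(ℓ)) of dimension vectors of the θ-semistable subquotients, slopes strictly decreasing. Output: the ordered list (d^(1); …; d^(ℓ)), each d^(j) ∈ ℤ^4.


Barcode: M ≅ I[1,2], I[1,4]^2, I[3,4]. HN layers by μ_θ (3 steps, strictly decreasing):
  μ^(1)=3; μ^(2)=1/3; μ^(3)=-1

((0, 1, 0, 0); (0, 2, 2, 2); (3, 0, 1, 1))


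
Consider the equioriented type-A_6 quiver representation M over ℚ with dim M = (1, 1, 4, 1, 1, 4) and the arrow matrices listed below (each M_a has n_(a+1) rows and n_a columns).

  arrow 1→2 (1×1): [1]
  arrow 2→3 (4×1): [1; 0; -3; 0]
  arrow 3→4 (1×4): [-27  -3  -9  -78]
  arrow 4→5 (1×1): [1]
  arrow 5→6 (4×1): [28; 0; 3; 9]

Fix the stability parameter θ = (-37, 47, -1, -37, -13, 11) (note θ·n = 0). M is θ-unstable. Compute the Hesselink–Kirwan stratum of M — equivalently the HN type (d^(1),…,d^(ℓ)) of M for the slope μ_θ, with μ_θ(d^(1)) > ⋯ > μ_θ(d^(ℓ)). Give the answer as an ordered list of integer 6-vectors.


Interval decomposition of M: I[1,3], I[3,3]^2, I[3,6], I[6,6]^3.
HN type (ℓ=6): μ^(1)=23; μ^(2)=11; μ^(3)=-1; μ^(4)=-13; μ^(5)=-19; μ^(6)=-37

((0, 1, 1, 0, 0, 0); (0, 0, 0, 0, 0, 4); (0, 0, 2, 0, 0, 0); (0, 0, 0, 0, 1, 0); (0, 0, 1, 1, 0, 0); (1, 0, 0, 0, 0, 0))


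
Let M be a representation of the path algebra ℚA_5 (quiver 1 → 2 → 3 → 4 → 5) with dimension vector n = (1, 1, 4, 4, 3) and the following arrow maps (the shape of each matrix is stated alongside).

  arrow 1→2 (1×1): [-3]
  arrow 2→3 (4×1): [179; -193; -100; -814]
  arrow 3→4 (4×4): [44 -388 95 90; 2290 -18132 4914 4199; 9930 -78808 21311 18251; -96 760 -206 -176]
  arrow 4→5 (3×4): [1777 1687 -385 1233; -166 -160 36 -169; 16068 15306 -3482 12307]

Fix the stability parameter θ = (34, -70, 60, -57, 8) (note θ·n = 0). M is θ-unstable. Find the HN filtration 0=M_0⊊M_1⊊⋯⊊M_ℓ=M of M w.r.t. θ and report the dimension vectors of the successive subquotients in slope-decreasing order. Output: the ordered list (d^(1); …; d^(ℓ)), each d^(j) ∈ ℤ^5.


Via rank(M_{q-1}∘⋯∘M_p): M ≅ I[1,3], I[3,3], I[3,4]^2, I[4,5]^2, I[5,5].
μ_θ-semistable layers: μ^(1)=60; μ^(2)=8; μ^(3)=3/2; μ^(4)=-18; μ^(5)=-57

((0, 0, 2, 0, 0); (0, 0, 0, 0, 3); (0, 0, 2, 2, 0); (1, 1, 0, 0, 0); (0, 0, 0, 2, 0))


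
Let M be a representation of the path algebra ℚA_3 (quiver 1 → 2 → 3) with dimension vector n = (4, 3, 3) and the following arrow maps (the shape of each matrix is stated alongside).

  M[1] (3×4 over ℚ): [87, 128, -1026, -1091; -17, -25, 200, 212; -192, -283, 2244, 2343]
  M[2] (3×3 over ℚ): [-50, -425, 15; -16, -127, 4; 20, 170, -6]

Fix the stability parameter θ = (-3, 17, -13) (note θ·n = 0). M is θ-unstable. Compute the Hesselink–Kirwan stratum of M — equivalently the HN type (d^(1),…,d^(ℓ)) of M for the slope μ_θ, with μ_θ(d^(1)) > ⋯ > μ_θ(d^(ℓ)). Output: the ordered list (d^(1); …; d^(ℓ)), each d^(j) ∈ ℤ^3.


Via rank(M_{q-1}∘⋯∘M_p): M ≅ I[1,1], I[1,2], I[1,3]^2, I[3,3].
μ_θ-semistable layers: μ^(1)=17; μ^(2)=2; μ^(3)=-3; μ^(4)=-13

((0, 1, 0); (0, 2, 2); (4, 0, 0); (0, 0, 1))


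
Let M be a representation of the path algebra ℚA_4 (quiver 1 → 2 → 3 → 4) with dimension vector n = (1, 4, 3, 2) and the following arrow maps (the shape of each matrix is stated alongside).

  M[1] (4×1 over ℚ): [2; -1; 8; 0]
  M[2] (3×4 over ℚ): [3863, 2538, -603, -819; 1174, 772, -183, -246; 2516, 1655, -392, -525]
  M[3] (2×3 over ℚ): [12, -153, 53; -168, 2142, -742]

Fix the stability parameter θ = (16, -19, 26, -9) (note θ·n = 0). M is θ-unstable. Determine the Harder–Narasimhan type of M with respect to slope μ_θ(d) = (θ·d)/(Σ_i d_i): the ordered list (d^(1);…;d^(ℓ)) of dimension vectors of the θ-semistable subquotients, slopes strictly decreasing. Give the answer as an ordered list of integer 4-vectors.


Interval decomposition of M: I[1,4], I[2,2], I[2,3]^2, I[4,4].
HN type (ℓ=5): μ^(1)=26; μ^(2)=17/2; μ^(3)=-3/2; μ^(4)=-9; μ^(5)=-19

((0, 0, 2, 0); (0, 0, 1, 1); (1, 1, 0, 0); (0, 0, 0, 1); (0, 3, 0, 0))


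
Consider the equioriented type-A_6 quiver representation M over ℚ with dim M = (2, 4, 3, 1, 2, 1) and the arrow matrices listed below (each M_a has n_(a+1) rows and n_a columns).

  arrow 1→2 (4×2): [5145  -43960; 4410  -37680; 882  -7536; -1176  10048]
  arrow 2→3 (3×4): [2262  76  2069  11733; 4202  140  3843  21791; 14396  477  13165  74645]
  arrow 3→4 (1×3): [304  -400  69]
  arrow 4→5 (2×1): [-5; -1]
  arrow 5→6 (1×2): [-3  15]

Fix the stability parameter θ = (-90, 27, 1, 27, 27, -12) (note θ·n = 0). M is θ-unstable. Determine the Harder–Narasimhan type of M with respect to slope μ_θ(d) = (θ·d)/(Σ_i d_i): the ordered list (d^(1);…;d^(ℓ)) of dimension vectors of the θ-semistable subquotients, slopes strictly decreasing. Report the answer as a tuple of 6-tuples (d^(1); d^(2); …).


Interval decomposition of M: I[1,1], I[1,2], I[2,3]^2, I[2,5], I[5,6].
HN type (ℓ=4): μ^(1)=27; μ^(2)=14; μ^(3)=15/2; μ^(4)=-90

((0, 1, 0, 1, 1, 0); (0, 3, 3, 0, 0, 0); (0, 0, 0, 0, 1, 1); (2, 0, 0, 0, 0, 0))


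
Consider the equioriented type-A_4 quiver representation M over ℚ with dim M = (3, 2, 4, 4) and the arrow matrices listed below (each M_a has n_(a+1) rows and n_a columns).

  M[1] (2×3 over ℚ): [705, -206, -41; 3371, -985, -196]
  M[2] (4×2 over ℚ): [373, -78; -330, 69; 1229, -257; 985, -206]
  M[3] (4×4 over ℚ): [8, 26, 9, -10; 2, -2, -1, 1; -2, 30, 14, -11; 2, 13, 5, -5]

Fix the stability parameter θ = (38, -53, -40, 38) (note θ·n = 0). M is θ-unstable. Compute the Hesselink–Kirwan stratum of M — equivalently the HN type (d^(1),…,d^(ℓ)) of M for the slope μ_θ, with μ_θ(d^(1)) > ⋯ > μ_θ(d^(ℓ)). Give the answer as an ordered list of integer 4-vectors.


Via rank(M_{q-1}∘⋯∘M_p): M ≅ I[1,1], I[1,4]^2, I[3,3], I[3,4], I[4,4].
μ_θ-semistable layers: μ^(1)=38; μ^(2)=-55/3; μ^(3)=-40

((1, 0, 0, 4); (2, 2, 2, 0); (0, 0, 2, 0))


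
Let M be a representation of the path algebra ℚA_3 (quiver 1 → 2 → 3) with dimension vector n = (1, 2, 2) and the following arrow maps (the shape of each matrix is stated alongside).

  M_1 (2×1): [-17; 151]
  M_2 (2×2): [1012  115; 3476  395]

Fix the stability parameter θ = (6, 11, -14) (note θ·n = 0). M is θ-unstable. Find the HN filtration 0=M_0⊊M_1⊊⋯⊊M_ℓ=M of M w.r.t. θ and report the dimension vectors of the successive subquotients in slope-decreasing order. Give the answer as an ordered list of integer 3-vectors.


Via rank(M_{q-1}∘⋯∘M_p): M ≅ I[1,3], I[2,2], I[3,3].
μ_θ-semistable layers: μ^(1)=11; μ^(2)=1; μ^(3)=-14

((0, 1, 0); (1, 1, 1); (0, 0, 1))


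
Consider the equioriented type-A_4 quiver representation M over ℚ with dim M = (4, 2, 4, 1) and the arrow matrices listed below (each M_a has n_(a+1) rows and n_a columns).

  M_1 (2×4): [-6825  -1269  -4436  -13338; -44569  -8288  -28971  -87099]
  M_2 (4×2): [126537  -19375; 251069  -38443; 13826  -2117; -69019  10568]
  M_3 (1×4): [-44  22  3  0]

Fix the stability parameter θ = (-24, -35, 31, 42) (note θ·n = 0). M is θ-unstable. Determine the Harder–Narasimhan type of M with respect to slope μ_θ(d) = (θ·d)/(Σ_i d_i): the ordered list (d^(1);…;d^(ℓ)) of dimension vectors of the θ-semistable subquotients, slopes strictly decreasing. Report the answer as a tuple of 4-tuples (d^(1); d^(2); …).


Interval decomposition of M: I[1,1]^2, I[1,3], I[1,4], I[3,3]^2.
HN type (ℓ=4): μ^(1)=42; μ^(2)=31; μ^(3)=-24; μ^(4)=-59/2

((0, 0, 0, 1); (0, 0, 4, 0); (2, 0, 0, 0); (2, 2, 0, 0))


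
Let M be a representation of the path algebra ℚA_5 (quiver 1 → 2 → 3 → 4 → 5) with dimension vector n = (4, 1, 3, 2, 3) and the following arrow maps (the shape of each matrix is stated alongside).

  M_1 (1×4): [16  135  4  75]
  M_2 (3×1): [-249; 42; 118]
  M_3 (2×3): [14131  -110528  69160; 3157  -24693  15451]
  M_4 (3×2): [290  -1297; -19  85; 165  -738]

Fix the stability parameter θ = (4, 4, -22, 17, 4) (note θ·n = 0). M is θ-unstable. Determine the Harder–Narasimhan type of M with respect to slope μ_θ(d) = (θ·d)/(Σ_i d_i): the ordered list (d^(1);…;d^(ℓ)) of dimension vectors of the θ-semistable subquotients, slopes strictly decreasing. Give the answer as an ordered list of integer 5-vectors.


Barcode: M ≅ I[1,1]^3, I[1,5], I[3,3], I[3,5], I[5,5]. HN layers by μ_θ (4 steps, strictly decreasing):
  μ^(1)=21/2; μ^(2)=4; μ^(3)=-14/3; μ^(4)=-22

((0, 0, 0, 2, 2); (3, 0, 0, 0, 1); (1, 1, 1, 0, 0); (0, 0, 2, 0, 0))


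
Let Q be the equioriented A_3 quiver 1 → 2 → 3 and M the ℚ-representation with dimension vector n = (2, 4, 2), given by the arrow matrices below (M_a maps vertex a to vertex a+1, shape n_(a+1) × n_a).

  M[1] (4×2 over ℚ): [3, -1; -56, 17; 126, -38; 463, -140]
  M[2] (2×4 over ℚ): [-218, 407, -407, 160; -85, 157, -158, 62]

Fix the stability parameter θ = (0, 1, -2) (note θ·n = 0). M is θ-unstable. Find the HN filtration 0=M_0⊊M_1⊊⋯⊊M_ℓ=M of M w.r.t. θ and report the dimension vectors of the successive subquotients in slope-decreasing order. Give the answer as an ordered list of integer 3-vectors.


Interval decomposition of M: I[1,3]^2, I[2,2]^2.
HN type (ℓ=2): μ^(1)=1; μ^(2)=-1/3

((0, 2, 0); (2, 2, 2))


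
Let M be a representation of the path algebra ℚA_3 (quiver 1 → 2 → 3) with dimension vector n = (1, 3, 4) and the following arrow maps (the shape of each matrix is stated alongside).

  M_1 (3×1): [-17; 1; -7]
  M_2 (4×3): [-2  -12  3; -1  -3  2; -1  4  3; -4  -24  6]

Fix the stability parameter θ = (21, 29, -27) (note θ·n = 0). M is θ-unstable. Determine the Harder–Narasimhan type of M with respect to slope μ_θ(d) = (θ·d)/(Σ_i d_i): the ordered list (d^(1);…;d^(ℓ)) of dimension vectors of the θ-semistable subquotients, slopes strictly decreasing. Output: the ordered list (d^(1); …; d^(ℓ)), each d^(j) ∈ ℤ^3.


Interval decomposition of M: I[1,3], I[2,3]^2, I[3,3].
HN type (ℓ=3): μ^(1)=23/3; μ^(2)=1; μ^(3)=-27

((1, 1, 1); (0, 2, 2); (0, 0, 1))


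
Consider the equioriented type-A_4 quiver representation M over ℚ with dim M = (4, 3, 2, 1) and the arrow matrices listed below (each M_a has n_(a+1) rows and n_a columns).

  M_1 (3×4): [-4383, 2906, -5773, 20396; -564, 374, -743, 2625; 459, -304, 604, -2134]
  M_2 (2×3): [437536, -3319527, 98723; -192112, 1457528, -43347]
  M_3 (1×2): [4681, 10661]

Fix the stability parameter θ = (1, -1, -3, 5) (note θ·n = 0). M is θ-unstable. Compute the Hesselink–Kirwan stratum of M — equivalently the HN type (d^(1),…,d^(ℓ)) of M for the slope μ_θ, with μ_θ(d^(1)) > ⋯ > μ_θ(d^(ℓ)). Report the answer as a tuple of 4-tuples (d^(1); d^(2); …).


Via rank(M_{q-1}∘⋯∘M_p): M ≅ I[1,1], I[1,2], I[1,3], I[1,4].
μ_θ-semistable layers: μ^(1)=5; μ^(2)=1; μ^(3)=0; μ^(4)=-1

((0, 0, 0, 1); (1, 0, 0, 0); (1, 1, 0, 0); (2, 2, 2, 0))


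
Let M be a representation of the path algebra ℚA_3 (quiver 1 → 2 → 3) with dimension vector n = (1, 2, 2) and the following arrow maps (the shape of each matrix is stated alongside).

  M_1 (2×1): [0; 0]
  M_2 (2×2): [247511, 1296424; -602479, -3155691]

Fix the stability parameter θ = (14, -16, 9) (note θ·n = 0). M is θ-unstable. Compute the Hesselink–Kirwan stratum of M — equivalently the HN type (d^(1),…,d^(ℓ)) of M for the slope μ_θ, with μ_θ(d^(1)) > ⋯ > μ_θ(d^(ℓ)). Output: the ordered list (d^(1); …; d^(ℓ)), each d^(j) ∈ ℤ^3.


Barcode: M ≅ I[1,1], I[2,3]^2. HN layers by μ_θ (3 steps, strictly decreasing):
  μ^(1)=14; μ^(2)=9; μ^(3)=-16

((1, 0, 0); (0, 0, 2); (0, 2, 0))


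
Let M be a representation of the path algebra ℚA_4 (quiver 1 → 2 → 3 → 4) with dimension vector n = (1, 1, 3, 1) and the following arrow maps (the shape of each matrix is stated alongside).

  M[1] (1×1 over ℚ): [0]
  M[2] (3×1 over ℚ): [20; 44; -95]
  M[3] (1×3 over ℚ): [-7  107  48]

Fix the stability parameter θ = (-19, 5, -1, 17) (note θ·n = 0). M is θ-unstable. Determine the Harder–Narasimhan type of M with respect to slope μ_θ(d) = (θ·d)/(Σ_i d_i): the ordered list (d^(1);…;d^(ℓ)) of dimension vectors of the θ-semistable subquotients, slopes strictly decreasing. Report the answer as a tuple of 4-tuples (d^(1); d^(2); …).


Interval decomposition of M: I[1,1], I[2,4], I[3,3]^2.
HN type (ℓ=4): μ^(1)=17; μ^(2)=2; μ^(3)=-1; μ^(4)=-19

((0, 0, 0, 1); (0, 1, 1, 0); (0, 0, 2, 0); (1, 0, 0, 0))


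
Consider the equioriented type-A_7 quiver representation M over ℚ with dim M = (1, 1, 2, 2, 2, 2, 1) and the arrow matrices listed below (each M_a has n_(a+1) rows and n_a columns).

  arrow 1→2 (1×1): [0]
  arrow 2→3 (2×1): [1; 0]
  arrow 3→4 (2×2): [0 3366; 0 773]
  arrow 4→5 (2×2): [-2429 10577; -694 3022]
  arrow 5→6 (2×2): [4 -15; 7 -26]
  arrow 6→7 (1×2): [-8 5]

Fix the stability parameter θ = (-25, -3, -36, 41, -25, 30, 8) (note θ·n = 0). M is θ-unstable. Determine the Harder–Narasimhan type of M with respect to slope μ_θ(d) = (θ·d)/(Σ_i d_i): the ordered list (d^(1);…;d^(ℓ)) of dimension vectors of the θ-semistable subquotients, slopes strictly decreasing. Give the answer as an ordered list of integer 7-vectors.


Via rank(M_{q-1}∘⋯∘M_p): M ≅ I[1,1], I[2,3], I[3,7], I[4,4], I[5,6].
μ_θ-semistable layers: μ^(1)=41; μ^(2)=30; μ^(3)=19; μ^(4)=8; μ^(5)=-39/2; μ^(6)=-25; μ^(7)=-36

((0, 0, 0, 1, 0, 0, 0); (0, 0, 0, 0, 0, 1, 0); (0, 0, 0, 0, 0, 1, 1); (0, 0, 0, 1, 1, 0, 0); (0, 1, 1, 0, 0, 0, 0); (1, 0, 0, 0, 1, 0, 0); (0, 0, 1, 0, 0, 0, 0))


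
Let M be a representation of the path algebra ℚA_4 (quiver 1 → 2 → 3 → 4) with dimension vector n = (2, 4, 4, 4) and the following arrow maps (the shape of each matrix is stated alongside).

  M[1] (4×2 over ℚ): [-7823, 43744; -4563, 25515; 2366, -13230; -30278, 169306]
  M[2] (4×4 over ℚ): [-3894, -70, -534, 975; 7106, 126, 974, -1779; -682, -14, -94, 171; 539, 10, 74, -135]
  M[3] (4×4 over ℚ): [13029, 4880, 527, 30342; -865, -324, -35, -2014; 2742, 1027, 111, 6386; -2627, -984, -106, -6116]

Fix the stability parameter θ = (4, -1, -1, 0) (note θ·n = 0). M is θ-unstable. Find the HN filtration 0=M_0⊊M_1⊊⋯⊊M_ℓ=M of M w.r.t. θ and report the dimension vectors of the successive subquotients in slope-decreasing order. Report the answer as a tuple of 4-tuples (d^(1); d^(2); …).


Barcode: M ≅ I[1,2], I[1,4], I[2,2], I[2,4], I[3,3], I[3,4], I[4,4]. HN layers by μ_θ (4 steps, strictly decreasing):
  μ^(1)=3/2; μ^(2)=1/2; μ^(3)=0; μ^(4)=-1

((1, 1, 0, 0); (1, 1, 1, 1); (0, 0, 0, 3); (0, 2, 3, 0))


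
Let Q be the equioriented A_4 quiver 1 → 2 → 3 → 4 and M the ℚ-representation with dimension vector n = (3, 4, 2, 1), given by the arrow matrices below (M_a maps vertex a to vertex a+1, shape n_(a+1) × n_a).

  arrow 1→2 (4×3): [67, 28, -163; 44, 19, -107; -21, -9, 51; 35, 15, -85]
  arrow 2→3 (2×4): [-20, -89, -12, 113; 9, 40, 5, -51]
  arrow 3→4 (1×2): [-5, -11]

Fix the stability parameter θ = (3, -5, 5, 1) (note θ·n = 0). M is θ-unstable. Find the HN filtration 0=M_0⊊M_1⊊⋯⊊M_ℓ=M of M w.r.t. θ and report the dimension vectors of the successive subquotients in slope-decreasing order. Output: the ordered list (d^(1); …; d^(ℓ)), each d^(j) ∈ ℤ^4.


Via rank(M_{q-1}∘⋯∘M_p): M ≅ I[1,2], I[1,3], I[1,4], I[2,2].
μ_θ-semistable layers: μ^(1)=5; μ^(2)=3; μ^(3)=-1; μ^(4)=-5

((0, 0, 1, 0); (0, 0, 1, 1); (3, 3, 0, 0); (0, 1, 0, 0))


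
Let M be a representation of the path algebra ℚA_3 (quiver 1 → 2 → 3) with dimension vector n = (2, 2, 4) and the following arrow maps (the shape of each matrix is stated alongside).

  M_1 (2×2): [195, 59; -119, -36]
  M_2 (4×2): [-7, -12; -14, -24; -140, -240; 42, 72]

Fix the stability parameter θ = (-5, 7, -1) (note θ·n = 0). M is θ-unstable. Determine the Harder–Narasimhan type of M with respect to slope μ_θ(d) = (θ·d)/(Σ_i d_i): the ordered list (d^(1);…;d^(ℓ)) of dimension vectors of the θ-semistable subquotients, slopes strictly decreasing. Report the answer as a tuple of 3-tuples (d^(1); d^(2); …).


Interval decomposition of M: I[1,2], I[1,3], I[3,3]^3.
HN type (ℓ=4): μ^(1)=7; μ^(2)=3; μ^(3)=-1; μ^(4)=-5

((0, 1, 0); (0, 1, 1); (0, 0, 3); (2, 0, 0))


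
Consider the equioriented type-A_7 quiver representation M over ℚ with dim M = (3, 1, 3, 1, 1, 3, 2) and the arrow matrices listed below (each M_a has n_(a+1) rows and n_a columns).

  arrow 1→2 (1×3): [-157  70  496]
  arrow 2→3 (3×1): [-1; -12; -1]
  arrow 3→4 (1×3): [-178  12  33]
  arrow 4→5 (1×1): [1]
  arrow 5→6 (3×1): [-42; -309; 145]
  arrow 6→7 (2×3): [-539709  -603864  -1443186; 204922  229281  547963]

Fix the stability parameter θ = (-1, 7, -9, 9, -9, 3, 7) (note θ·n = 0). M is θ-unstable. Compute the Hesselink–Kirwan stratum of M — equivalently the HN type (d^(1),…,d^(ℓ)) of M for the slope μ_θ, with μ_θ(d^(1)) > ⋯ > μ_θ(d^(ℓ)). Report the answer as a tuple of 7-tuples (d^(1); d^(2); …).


Via rank(M_{q-1}∘⋯∘M_p): M ≅ I[1,1]^2, I[1,7], I[3,3]^2, I[6,6], I[6,7].
μ_θ-semistable layers: μ^(1)=7; μ^(2)=3; μ^(3)=0; μ^(4)=-1; μ^(5)=-9

((0, 0, 0, 0, 0, 0, 2); (0, 0, 0, 0, 0, 3, 0); (0, 0, 0, 1, 1, 0, 0); (3, 1, 1, 0, 0, 0, 0); (0, 0, 2, 0, 0, 0, 0))


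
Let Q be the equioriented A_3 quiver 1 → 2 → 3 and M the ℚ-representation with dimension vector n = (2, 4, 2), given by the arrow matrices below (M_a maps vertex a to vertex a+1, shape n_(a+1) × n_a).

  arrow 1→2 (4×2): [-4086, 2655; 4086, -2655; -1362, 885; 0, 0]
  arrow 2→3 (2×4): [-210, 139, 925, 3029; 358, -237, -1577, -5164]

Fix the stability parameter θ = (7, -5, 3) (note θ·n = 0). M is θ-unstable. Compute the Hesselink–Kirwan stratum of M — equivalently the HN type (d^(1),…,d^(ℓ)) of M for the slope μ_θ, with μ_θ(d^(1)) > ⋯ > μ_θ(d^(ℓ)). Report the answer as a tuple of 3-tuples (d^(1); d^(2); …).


Via rank(M_{q-1}∘⋯∘M_p): M ≅ I[1,1], I[1,3], I[2,2]^2, I[2,3].
μ_θ-semistable layers: μ^(1)=7; μ^(2)=3; μ^(3)=1; μ^(4)=-5

((1, 0, 0); (0, 0, 2); (1, 1, 0); (0, 3, 0))


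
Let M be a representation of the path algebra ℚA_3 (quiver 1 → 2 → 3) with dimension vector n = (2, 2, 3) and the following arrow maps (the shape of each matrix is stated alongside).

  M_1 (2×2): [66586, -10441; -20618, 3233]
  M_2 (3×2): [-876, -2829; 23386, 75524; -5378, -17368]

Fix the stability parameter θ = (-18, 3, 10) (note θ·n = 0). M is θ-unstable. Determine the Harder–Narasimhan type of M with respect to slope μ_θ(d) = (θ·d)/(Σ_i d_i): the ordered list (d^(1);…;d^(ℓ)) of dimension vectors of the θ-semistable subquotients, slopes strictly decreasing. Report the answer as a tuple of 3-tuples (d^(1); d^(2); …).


Interval decomposition of M: I[1,1], I[1,3], I[2,3], I[3,3].
HN type (ℓ=3): μ^(1)=10; μ^(2)=3; μ^(3)=-18

((0, 0, 3); (0, 2, 0); (2, 0, 0))


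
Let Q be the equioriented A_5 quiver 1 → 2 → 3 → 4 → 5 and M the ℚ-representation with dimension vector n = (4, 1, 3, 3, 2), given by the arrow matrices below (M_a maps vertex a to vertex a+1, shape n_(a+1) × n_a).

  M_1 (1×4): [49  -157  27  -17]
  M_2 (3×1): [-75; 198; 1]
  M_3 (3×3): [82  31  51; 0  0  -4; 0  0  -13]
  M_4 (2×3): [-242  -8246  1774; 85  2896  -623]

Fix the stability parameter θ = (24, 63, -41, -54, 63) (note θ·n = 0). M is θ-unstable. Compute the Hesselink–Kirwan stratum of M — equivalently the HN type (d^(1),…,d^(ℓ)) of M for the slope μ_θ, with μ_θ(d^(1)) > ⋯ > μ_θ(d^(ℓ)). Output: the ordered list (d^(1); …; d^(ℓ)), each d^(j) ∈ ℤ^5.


Barcode: M ≅ I[1,1]^3, I[1,5], I[3,3], I[3,4], I[4,5]. HN layers by μ_θ (6 steps, strictly decreasing):
  μ^(1)=63; μ^(2)=24; μ^(3)=-2; μ^(4)=-41; μ^(5)=-95/2; μ^(6)=-54

((0, 0, 0, 0, 2); (3, 0, 0, 0, 0); (1, 1, 1, 1, 0); (0, 0, 1, 0, 0); (0, 0, 1, 1, 0); (0, 0, 0, 1, 0))


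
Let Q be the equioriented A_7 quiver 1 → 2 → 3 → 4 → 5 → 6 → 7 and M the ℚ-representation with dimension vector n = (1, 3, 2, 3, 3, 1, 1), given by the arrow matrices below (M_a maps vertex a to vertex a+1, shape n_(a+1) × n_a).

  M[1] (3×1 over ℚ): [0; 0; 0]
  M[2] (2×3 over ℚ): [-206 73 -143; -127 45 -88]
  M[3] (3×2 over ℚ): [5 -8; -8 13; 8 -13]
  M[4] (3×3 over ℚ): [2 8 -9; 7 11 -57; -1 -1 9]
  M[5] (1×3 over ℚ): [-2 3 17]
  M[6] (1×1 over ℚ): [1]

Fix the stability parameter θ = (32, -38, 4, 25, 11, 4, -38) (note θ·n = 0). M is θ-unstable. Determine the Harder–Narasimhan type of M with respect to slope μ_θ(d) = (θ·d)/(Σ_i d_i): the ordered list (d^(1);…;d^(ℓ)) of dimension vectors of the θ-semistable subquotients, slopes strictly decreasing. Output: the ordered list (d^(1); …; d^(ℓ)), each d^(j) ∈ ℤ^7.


Barcode: M ≅ I[1,1], I[2,2], I[2,5]^2, I[4,4], I[5,7]. HN layers by μ_θ (6 steps, strictly decreasing):
  μ^(1)=32; μ^(2)=25; μ^(3)=18; μ^(4)=4; μ^(5)=-23/3; μ^(6)=-38

((1, 0, 0, 0, 0, 0, 0); (0, 0, 0, 1, 0, 0, 0); (0, 0, 0, 2, 2, 0, 0); (0, 0, 2, 0, 0, 0, 0); (0, 0, 0, 0, 1, 1, 1); (0, 3, 0, 0, 0, 0, 0))


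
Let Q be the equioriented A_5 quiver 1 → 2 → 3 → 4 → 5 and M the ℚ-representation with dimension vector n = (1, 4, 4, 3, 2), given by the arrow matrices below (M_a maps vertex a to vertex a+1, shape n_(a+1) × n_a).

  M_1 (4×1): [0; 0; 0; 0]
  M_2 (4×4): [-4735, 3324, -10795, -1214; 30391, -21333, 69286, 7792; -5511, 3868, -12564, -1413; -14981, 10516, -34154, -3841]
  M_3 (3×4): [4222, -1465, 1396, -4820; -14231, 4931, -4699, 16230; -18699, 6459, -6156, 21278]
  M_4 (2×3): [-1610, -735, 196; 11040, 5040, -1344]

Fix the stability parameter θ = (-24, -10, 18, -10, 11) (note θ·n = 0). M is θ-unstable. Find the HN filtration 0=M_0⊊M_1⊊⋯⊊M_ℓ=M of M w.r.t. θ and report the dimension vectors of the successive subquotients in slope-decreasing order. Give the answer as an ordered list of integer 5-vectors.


Via rank(M_{q-1}∘⋯∘M_p): M ≅ I[1,1], I[2,2], I[2,4]^2, I[2,5], I[3,3], I[5,5].
μ_θ-semistable layers: μ^(1)=18; μ^(2)=11; μ^(3)=4; μ^(4)=-10; μ^(5)=-24

((0, 0, 1, 0, 0); (0, 0, 0, 0, 2); (0, 0, 3, 3, 0); (0, 4, 0, 0, 0); (1, 0, 0, 0, 0))


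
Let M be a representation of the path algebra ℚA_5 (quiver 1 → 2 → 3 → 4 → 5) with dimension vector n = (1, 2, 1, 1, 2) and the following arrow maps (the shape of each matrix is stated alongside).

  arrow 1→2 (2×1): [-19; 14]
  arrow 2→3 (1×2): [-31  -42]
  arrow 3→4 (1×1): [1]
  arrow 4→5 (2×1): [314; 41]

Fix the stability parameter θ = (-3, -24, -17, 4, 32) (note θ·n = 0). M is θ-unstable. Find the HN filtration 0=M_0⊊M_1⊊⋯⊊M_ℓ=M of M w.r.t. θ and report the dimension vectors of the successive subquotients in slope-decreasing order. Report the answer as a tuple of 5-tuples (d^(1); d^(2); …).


Via rank(M_{q-1}∘⋯∘M_p): M ≅ I[1,5], I[2,2], I[5,5].
μ_θ-semistable layers: μ^(1)=32; μ^(2)=4; μ^(3)=-44/3; μ^(4)=-24

((0, 0, 0, 0, 2); (0, 0, 0, 1, 0); (1, 1, 1, 0, 0); (0, 1, 0, 0, 0))


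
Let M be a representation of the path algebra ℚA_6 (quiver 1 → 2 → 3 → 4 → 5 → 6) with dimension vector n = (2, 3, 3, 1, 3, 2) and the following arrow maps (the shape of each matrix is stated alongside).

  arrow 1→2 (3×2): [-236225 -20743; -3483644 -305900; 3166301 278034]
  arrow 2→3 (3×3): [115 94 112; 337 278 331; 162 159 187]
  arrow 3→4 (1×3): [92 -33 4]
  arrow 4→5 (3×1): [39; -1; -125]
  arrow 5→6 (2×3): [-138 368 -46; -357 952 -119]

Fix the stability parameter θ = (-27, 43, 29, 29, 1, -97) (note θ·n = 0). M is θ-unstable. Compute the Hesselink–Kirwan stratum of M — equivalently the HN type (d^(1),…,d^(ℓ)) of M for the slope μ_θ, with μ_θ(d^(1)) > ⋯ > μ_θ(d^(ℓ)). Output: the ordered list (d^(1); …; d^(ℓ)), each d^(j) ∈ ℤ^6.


Barcode: M ≅ I[1,3], I[1,5], I[2,3], I[5,5], I[5,6], I[6,6]. HN layers by μ_θ (6 steps, strictly decreasing):
  μ^(1)=36; μ^(2)=51/2; μ^(3)=1; μ^(4)=-27; μ^(5)=-48; μ^(6)=-97

((0, 2, 2, 0, 0, 0); (0, 1, 1, 1, 1, 0); (0, 0, 0, 0, 1, 0); (2, 0, 0, 0, 0, 0); (0, 0, 0, 0, 1, 1); (0, 0, 0, 0, 0, 1))


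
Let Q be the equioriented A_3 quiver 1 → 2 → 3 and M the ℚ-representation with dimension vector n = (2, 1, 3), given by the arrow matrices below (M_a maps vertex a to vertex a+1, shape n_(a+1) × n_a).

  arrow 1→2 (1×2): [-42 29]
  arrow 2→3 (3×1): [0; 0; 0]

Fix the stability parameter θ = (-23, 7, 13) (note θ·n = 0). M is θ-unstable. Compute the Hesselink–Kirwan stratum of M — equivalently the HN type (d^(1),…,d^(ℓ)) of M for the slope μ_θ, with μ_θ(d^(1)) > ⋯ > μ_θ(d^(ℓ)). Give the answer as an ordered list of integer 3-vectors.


Barcode: M ≅ I[1,1], I[1,2], I[3,3]^3. HN layers by μ_θ (3 steps, strictly decreasing):
  μ^(1)=13; μ^(2)=7; μ^(3)=-23

((0, 0, 3); (0, 1, 0); (2, 0, 0))


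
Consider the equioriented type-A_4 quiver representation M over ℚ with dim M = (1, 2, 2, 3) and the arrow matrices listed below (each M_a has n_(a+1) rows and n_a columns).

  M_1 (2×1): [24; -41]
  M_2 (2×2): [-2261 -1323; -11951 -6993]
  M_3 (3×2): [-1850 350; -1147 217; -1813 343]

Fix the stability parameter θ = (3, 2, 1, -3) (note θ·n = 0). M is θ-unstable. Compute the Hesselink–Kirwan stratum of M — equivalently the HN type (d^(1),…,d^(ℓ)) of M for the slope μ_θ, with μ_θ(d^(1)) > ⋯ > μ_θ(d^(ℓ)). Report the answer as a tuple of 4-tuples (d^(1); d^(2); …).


Barcode: M ≅ I[1,3], I[2,2], I[3,4], I[4,4]^2. HN layers by μ_θ (3 steps, strictly decreasing):
  μ^(1)=2; μ^(2)=-1; μ^(3)=-3

((1, 2, 1, 0); (0, 0, 1, 1); (0, 0, 0, 2))
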